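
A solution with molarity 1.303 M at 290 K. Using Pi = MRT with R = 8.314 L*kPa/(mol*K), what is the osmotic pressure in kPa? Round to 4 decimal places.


Osmotic pressure (van't Hoff): Pi = M*R*T.
RT = 8.314 * 290 = 2411.06
Pi = 1.303 * 2411.06
Pi = 3141.61118 kPa, rounded to 4 dp:

3141.6112 kPa


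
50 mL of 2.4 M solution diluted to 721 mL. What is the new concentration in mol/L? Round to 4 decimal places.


Dilution: M1*V1 = M2*V2, solve for M2.
M2 = M1*V1 / V2
M2 = 2.4 * 50 / 721
M2 = 120.0 / 721
M2 = 0.16643551 mol/L, rounded to 4 dp:

0.1664 mol/L


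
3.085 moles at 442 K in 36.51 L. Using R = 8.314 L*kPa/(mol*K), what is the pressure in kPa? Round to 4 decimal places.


PV = nRT, solve for P = nRT / V.
nRT = 3.085 * 8.314 * 442 = 11336.721
P = 11336.721 / 36.51
P = 310.51002465 kPa, rounded to 4 dp:

310.5100 kPa


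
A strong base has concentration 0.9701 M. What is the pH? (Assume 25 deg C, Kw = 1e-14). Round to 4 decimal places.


A strong base dissociates completely, so [OH-] equals the given concentration.
pOH = -log10([OH-]) = -log10(0.9701) = 0.013183
pH = 14 - pOH = 14 - 0.013183
pH = 13.986817, rounded to 4 dp:

13.9868


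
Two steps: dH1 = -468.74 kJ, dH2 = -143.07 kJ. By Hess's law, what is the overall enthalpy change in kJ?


Hess's law: enthalpy is a state function, so add the step enthalpies.
dH_total = dH1 + dH2 = -468.74 + (-143.07)
dH_total = -611.81 kJ:

-611.81 kJ


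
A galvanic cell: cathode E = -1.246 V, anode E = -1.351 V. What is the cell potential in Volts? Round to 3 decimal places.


Standard cell potential: E_cell = E_cathode - E_anode.
E_cell = -1.246 - (-1.351)
E_cell = 0.105 V, rounded to 3 dp:

0.105 V


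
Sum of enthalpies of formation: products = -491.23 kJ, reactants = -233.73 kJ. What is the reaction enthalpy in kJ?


dH_rxn = sum(dH_f products) - sum(dH_f reactants)
dH_rxn = -491.23 - (-233.73)
dH_rxn = -257.5 kJ:

-257.50 kJ


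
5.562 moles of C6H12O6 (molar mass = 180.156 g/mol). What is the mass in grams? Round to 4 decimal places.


mass = n * M
mass = 5.562 * 180.156
mass = 1002.027672 g, rounded to 4 dp:

1002.0277 g


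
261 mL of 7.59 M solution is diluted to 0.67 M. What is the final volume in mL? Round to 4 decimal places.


Dilution: M1*V1 = M2*V2, solve for V2.
V2 = M1*V1 / M2
V2 = 7.59 * 261 / 0.67
V2 = 1980.99 / 0.67
V2 = 2956.70149254 mL, rounded to 4 dp:

2956.7015 mL


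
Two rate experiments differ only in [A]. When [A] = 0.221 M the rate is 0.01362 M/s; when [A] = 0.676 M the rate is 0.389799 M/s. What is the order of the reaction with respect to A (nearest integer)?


Rate is proportional to [A]^n, so rate2/rate1 = ([A]2/[A]1)^n. Take logs to solve for n.
rate2/rate1 = 0.389799 / 0.01362 = 28.6196
[A]2/[A]1 = 0.676 / 0.221 = 3.0588
n = ln(28.6196) / ln(3.0588) = 3.0
Nearest integer order:

3


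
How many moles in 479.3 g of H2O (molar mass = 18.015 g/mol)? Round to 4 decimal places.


n = mass / M
n = 479.3 / 18.015
n = 26.60560644 mol, rounded to 4 dp:

26.6056 mol


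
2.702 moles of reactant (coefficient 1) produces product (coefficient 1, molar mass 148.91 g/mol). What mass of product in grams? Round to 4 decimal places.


Use the coefficient ratio to convert reactant moles to product moles, then multiply by the product's molar mass.
moles_P = moles_R * (coeff_P / coeff_R) = 2.702 * (1/1) = 2.702
mass_P = moles_P * M_P = 2.702 * 148.91
mass_P = 402.35482 g, rounded to 4 dp:

402.3548 g


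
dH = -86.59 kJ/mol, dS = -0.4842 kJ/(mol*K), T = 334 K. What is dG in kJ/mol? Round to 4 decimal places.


Gibbs: dG = dH - T*dS (consistent units, dS already in kJ/(mol*K)).
T*dS = 334 * -0.4842 = -161.7228
dG = -86.59 - (-161.7228)
dG = 75.1328 kJ/mol, rounded to 4 dp:

75.1328 kJ/mol


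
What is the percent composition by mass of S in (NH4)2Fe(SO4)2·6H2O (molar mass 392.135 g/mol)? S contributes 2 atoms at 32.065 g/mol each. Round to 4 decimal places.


pct = 100 * (n_elem * M_elem) / M_total
mass_contribution = 2 * 32.065 = 64.13 g/mol
pct = 100 * 64.13 / 392.135
pct = 16.35406174 %, rounded to 4 dp:

16.3541 %


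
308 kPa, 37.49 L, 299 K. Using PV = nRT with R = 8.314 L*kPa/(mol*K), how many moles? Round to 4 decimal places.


PV = nRT, solve for n = PV / (RT).
PV = 308 * 37.49 = 11546.92
RT = 8.314 * 299 = 2485.886
n = 11546.92 / 2485.886
n = 4.64499177 mol, rounded to 4 dp:

4.6450 mol


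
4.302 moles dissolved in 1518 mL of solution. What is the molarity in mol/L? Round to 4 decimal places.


Convert volume to liters: V_L = V_mL / 1000.
V_L = 1518 / 1000 = 1.518 L
M = n / V_L = 4.302 / 1.518
M = 2.83399209 mol/L, rounded to 4 dp:

2.8340 mol/L


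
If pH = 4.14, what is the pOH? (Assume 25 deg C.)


At 25 deg C, pH + pOH = 14.
pOH = 14 - pH = 14 - 4.14
pOH = 9.86:

9.86


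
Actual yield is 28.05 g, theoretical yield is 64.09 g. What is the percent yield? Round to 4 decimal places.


% yield = 100 * actual / theoretical
% yield = 100 * 28.05 / 64.09
% yield = 43.76657825 %, rounded to 4 dp:

43.7666 %


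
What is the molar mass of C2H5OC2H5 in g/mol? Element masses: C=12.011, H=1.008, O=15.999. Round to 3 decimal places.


M = sum(count * atomic_mass) over atoms.
M = 4*12.011 + 10*1.008 + 1*15.999
M = 48.044 + 10.08 + 15.999
M = 74.123 g/mol, rounded to 3 dp:

74.123 g/mol


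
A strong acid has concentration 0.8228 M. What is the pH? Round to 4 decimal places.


A strong acid dissociates completely, so [H+] equals the given concentration.
pH = -log10([H+]) = -log10(0.8228)
pH = 0.08470572, rounded to 4 dp:

0.0847


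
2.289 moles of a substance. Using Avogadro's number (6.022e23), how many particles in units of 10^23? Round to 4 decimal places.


N = n * NA, then divide by 1e23 for the requested units.
N / 1e23 = n * 6.022
N / 1e23 = 2.289 * 6.022
N / 1e23 = 13.784358, rounded to 4 dp:

13.7844


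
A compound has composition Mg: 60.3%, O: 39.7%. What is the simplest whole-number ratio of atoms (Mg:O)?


Assume 100 g of compound, divide each mass% by atomic mass to get moles, then normalize by the smallest to get a raw atom ratio.
Moles per 100 g: Mg: 60.3/24.305 = 2.481, O: 39.7/15.999 = 2.4814
Raw ratio (divide by min = 2.481): Mg: 1.0, O: 1.0
Multiply by 1 to clear fractions: Mg: 1.0 ~= 1, O: 1.0 ~= 1
Reduce by GCD to get the simplest whole-number ratio:

1:1


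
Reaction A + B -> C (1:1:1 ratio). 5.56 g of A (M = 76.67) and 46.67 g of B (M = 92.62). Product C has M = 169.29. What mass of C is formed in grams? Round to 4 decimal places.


Find moles of each reactant; the smaller value is the limiting reagent in a 1:1:1 reaction, so moles_C equals moles of the limiter.
n_A = mass_A / M_A = 5.56 / 76.67 = 0.072519 mol
n_B = mass_B / M_B = 46.67 / 92.62 = 0.503887 mol
Limiting reagent: A (smaller), n_limiting = 0.072519 mol
mass_C = n_limiting * M_C = 0.072519 * 169.29
mass_C = 12.27674151 g, rounded to 4 dp:

12.2767 g


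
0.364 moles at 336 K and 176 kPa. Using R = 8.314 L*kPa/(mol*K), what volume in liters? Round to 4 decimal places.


PV = nRT, solve for V = nRT / P.
nRT = 0.364 * 8.314 * 336 = 1016.8355
V = 1016.8355 / 176
V = 5.77747443 L, rounded to 4 dp:

5.7775 L


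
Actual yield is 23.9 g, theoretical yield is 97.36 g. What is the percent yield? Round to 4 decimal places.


% yield = 100 * actual / theoretical
% yield = 100 * 23.9 / 97.36
% yield = 24.54806902 %, rounded to 4 dp:

24.5481 %


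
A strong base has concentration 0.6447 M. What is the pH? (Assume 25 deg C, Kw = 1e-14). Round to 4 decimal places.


A strong base dissociates completely, so [OH-] equals the given concentration.
pOH = -log10([OH-]) = -log10(0.6447) = 0.190642
pH = 14 - pOH = 14 - 0.190642
pH = 13.809358, rounded to 4 dp:

13.8094


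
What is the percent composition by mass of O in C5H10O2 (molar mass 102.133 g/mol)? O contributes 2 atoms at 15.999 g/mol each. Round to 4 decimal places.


pct = 100 * (n_elem * M_elem) / M_total
mass_contribution = 2 * 15.999 = 31.998 g/mol
pct = 100 * 31.998 / 102.133
pct = 31.32973672 %, rounded to 4 dp:

31.3297 %


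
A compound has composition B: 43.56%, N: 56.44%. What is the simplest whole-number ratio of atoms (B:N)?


Assume 100 g of compound, divide each mass% by atomic mass to get moles, then normalize by the smallest to get a raw atom ratio.
Moles per 100 g: B: 43.56/10.81 = 4.0296, N: 56.44/14.007 = 4.0294
Raw ratio (divide by min = 4.0294): B: 1.0, N: 1.0
Multiply by 1 to clear fractions: B: 1.0 ~= 1, N: 1.0 ~= 1
Reduce by GCD to get the simplest whole-number ratio:

1:1


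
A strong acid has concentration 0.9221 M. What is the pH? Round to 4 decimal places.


A strong acid dissociates completely, so [H+] equals the given concentration.
pH = -log10([H+]) = -log10(0.9221)
pH = 0.03522198, rounded to 4 dp:

0.0352


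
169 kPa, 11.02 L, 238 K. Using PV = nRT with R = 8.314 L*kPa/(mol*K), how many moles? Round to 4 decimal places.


PV = nRT, solve for n = PV / (RT).
PV = 169 * 11.02 = 1862.38
RT = 8.314 * 238 = 1978.732
n = 1862.38 / 1978.732
n = 0.94119871 mol, rounded to 4 dp:

0.9412 mol


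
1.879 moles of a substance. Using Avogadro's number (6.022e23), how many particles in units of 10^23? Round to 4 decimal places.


N = n * NA, then divide by 1e23 for the requested units.
N / 1e23 = n * 6.022
N / 1e23 = 1.879 * 6.022
N / 1e23 = 11.315338, rounded to 4 dp:

11.3153


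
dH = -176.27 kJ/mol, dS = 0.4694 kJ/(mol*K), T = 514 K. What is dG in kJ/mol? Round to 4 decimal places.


Gibbs: dG = dH - T*dS (consistent units, dS already in kJ/(mol*K)).
T*dS = 514 * 0.4694 = 241.2716
dG = -176.27 - (241.2716)
dG = -417.5416 kJ/mol, rounded to 4 dp:

-417.5416 kJ/mol


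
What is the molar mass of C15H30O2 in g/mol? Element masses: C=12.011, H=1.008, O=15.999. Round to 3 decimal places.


M = sum(count * atomic_mass) over atoms.
M = 15*12.011 + 30*1.008 + 2*15.999
M = 180.165 + 30.24 + 31.998
M = 242.403 g/mol, rounded to 3 dp:

242.403 g/mol


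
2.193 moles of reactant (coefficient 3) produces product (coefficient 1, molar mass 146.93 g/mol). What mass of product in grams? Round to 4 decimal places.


Use the coefficient ratio to convert reactant moles to product moles, then multiply by the product's molar mass.
moles_P = moles_R * (coeff_P / coeff_R) = 2.193 * (1/3) = 0.731
mass_P = moles_P * M_P = 0.731 * 146.93
mass_P = 107.40583 g, rounded to 4 dp:

107.4058 g


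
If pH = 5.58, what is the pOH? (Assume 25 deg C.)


At 25 deg C, pH + pOH = 14.
pOH = 14 - pH = 14 - 5.58
pOH = 8.42:

8.42


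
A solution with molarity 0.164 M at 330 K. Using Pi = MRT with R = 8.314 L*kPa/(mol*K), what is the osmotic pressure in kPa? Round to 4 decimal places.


Osmotic pressure (van't Hoff): Pi = M*R*T.
RT = 8.314 * 330 = 2743.62
Pi = 0.164 * 2743.62
Pi = 449.95368 kPa, rounded to 4 dp:

449.9537 kPa


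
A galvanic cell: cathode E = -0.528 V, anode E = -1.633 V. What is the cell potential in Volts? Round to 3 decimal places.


Standard cell potential: E_cell = E_cathode - E_anode.
E_cell = -0.528 - (-1.633)
E_cell = 1.105 V, rounded to 3 dp:

1.105 V


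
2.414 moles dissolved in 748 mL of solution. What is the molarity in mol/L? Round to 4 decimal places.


Convert volume to liters: V_L = V_mL / 1000.
V_L = 748 / 1000 = 0.748 L
M = n / V_L = 2.414 / 0.748
M = 3.22727273 mol/L, rounded to 4 dp:

3.2273 mol/L


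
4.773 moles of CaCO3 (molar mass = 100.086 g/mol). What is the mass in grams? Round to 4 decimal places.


mass = n * M
mass = 4.773 * 100.086
mass = 477.710478 g, rounded to 4 dp:

477.7105 g


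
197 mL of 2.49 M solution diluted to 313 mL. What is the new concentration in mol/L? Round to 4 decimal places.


Dilution: M1*V1 = M2*V2, solve for M2.
M2 = M1*V1 / V2
M2 = 2.49 * 197 / 313
M2 = 490.53 / 313
M2 = 1.5671885 mol/L, rounded to 4 dp:

1.5672 mol/L


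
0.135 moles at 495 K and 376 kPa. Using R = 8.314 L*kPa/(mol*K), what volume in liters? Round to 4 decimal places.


PV = nRT, solve for V = nRT / P.
nRT = 0.135 * 8.314 * 495 = 555.583
V = 555.583 / 376
V = 1.47761436 L, rounded to 4 dp:

1.4776 L


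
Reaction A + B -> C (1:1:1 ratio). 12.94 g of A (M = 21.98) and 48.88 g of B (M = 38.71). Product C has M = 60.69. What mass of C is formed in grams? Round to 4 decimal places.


Find moles of each reactant; the smaller value is the limiting reagent in a 1:1:1 reaction, so moles_C equals moles of the limiter.
n_A = mass_A / M_A = 12.94 / 21.98 = 0.588717 mol
n_B = mass_B / M_B = 48.88 / 38.71 = 1.262723 mol
Limiting reagent: A (smaller), n_limiting = 0.588717 mol
mass_C = n_limiting * M_C = 0.588717 * 60.69
mass_C = 35.72923473 g, rounded to 4 dp:

35.7292 g


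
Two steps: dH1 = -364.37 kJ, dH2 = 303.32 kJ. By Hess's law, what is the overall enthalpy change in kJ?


Hess's law: enthalpy is a state function, so add the step enthalpies.
dH_total = dH1 + dH2 = -364.37 + (303.32)
dH_total = -61.05 kJ:

-61.05 kJ


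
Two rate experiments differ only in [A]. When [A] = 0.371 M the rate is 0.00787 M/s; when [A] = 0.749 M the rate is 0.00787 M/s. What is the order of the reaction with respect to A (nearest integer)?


Rate is proportional to [A]^n, so rate2/rate1 = ([A]2/[A]1)^n. Take logs to solve for n.
rate2/rate1 = 0.00787 / 0.00787 = 1.0
[A]2/[A]1 = 0.749 / 0.371 = 2.0189
n = ln(1.0) / ln(2.0189) = 0.0
Nearest integer order:

0


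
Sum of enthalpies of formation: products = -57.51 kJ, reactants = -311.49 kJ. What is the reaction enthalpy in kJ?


dH_rxn = sum(dH_f products) - sum(dH_f reactants)
dH_rxn = -57.51 - (-311.49)
dH_rxn = 253.98 kJ:

253.98 kJ


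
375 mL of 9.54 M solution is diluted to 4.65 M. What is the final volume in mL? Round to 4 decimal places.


Dilution: M1*V1 = M2*V2, solve for V2.
V2 = M1*V1 / M2
V2 = 9.54 * 375 / 4.65
V2 = 3577.5 / 4.65
V2 = 769.35483871 mL, rounded to 4 dp:

769.3548 mL


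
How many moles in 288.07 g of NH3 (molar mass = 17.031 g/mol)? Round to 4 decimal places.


n = mass / M
n = 288.07 / 17.031
n = 16.91445012 mol, rounded to 4 dp:

16.9145 mol


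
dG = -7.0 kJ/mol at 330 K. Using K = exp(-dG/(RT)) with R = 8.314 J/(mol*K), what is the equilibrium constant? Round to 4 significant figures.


dG is in kJ/mol; multiply by 1000 to match R in J/(mol*K).
RT = 8.314 * 330 = 2743.62 J/mol
exponent = -dG*1000 / (RT) = -(-7.0*1000) / 2743.62 = 2.55137373
K = exp(2.55137373)
K = 12.824709, rounded to 4 significant figures:

12.82


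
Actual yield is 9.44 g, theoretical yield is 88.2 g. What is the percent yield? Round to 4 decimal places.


% yield = 100 * actual / theoretical
% yield = 100 * 9.44 / 88.2
% yield = 10.70294785 %, rounded to 4 dp:

10.7029 %


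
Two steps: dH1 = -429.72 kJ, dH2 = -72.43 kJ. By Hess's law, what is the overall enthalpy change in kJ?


Hess's law: enthalpy is a state function, so add the step enthalpies.
dH_total = dH1 + dH2 = -429.72 + (-72.43)
dH_total = -502.15 kJ:

-502.15 kJ


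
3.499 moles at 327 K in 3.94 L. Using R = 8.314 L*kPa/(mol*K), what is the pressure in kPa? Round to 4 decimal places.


PV = nRT, solve for P = nRT / V.
nRT = 3.499 * 8.314 * 327 = 9512.6543
P = 9512.6543 / 3.94
P = 2414.37926396 kPa, rounded to 4 dp:

2414.3793 kPa


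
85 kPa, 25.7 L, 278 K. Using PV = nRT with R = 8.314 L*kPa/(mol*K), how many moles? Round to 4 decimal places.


PV = nRT, solve for n = PV / (RT).
PV = 85 * 25.7 = 2184.5
RT = 8.314 * 278 = 2311.292
n = 2184.5 / 2311.292
n = 0.94514237 mol, rounded to 4 dp:

0.9451 mol


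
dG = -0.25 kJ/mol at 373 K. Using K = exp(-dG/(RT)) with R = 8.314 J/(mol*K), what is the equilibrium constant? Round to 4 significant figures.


dG is in kJ/mol; multiply by 1000 to match R in J/(mol*K).
RT = 8.314 * 373 = 3101.122 J/mol
exponent = -dG*1000 / (RT) = -(-0.25*1000) / 3101.122 = 0.08061598
K = exp(0.08061598)
K = 1.0839546, rounded to 4 significant figures:

1.084


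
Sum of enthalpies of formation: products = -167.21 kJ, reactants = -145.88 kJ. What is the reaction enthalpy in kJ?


dH_rxn = sum(dH_f products) - sum(dH_f reactants)
dH_rxn = -167.21 - (-145.88)
dH_rxn = -21.33 kJ:

-21.33 kJ


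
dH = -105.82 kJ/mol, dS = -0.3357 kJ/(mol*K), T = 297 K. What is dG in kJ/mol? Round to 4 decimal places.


Gibbs: dG = dH - T*dS (consistent units, dS already in kJ/(mol*K)).
T*dS = 297 * -0.3357 = -99.7029
dG = -105.82 - (-99.7029)
dG = -6.1171 kJ/mol, rounded to 4 dp:

-6.1171 kJ/mol


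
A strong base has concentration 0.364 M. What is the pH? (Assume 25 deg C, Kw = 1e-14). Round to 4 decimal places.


A strong base dissociates completely, so [OH-] equals the given concentration.
pOH = -log10([OH-]) = -log10(0.364) = 0.438899
pH = 14 - pOH = 14 - 0.438899
pH = 13.561101, rounded to 4 dp:

13.5611


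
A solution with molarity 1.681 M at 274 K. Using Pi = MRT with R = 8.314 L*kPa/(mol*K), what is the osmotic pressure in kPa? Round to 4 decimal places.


Osmotic pressure (van't Hoff): Pi = M*R*T.
RT = 8.314 * 274 = 2278.036
Pi = 1.681 * 2278.036
Pi = 3829.378516 kPa, rounded to 4 dp:

3829.3785 kPa


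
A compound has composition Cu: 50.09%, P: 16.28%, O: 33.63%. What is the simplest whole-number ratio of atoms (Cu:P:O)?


Assume 100 g of compound, divide each mass% by atomic mass to get moles, then normalize by the smallest to get a raw atom ratio.
Moles per 100 g: Cu: 50.09/63.546 = 0.7882, P: 16.28/30.974 = 0.5256, O: 33.63/15.999 = 2.102
Raw ratio (divide by min = 0.5256): Cu: 1.5, P: 1.0, O: 3.999
Multiply by 2 to clear fractions: Cu: 2.999 ~= 3, P: 2.0 ~= 2, O: 7.998 ~= 8
Reduce by GCD to get the simplest whole-number ratio:

3:2:8


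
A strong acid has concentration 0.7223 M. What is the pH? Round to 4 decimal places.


A strong acid dissociates completely, so [H+] equals the given concentration.
pH = -log10([H+]) = -log10(0.7223)
pH = 0.14128239, rounded to 4 dp:

0.1413


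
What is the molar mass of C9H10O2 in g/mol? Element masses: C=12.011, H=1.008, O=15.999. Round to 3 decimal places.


M = sum(count * atomic_mass) over atoms.
M = 9*12.011 + 10*1.008 + 2*15.999
M = 108.099 + 10.08 + 31.998
M = 150.177 g/mol, rounded to 3 dp:

150.177 g/mol


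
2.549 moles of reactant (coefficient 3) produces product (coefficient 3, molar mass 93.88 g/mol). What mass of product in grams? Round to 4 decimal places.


Use the coefficient ratio to convert reactant moles to product moles, then multiply by the product's molar mass.
moles_P = moles_R * (coeff_P / coeff_R) = 2.549 * (3/3) = 2.549
mass_P = moles_P * M_P = 2.549 * 93.88
mass_P = 239.30012 g, rounded to 4 dp:

239.3001 g


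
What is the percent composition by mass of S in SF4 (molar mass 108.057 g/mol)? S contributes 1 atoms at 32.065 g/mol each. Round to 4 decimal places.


pct = 100 * (n_elem * M_elem) / M_total
mass_contribution = 1 * 32.065 = 32.065 g/mol
pct = 100 * 32.065 / 108.057
pct = 29.67415346 %, rounded to 4 dp:

29.6742 %


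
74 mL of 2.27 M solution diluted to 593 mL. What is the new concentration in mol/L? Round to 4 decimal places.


Dilution: M1*V1 = M2*V2, solve for M2.
M2 = M1*V1 / V2
M2 = 2.27 * 74 / 593
M2 = 167.98 / 593
M2 = 0.2832715 mol/L, rounded to 4 dp:

0.2833 mol/L


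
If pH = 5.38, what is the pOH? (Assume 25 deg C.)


At 25 deg C, pH + pOH = 14.
pOH = 14 - pH = 14 - 5.38
pOH = 8.62:

8.62


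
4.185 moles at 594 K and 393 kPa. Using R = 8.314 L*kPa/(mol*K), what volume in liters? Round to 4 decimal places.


PV = nRT, solve for V = nRT / P.
nRT = 4.185 * 8.314 * 594 = 20667.6895
V = 20667.6895 / 393
V = 52.58954071 L, rounded to 4 dp:

52.5895 L


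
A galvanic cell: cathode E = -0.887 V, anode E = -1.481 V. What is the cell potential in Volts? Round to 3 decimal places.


Standard cell potential: E_cell = E_cathode - E_anode.
E_cell = -0.887 - (-1.481)
E_cell = 0.594 V, rounded to 3 dp:

0.594 V


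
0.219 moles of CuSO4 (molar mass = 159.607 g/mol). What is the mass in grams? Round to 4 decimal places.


mass = n * M
mass = 0.219 * 159.607
mass = 34.953933 g, rounded to 4 dp:

34.9539 g


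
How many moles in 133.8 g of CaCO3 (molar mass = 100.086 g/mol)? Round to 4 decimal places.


n = mass / M
n = 133.8 / 100.086
n = 1.33685031 mol, rounded to 4 dp:

1.3369 mol


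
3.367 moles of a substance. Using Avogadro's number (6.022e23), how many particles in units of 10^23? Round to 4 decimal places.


N = n * NA, then divide by 1e23 for the requested units.
N / 1e23 = n * 6.022
N / 1e23 = 3.367 * 6.022
N / 1e23 = 20.276074, rounded to 4 dp:

20.2761


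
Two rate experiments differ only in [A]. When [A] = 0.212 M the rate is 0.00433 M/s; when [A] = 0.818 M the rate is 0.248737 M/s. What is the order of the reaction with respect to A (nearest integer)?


Rate is proportional to [A]^n, so rate2/rate1 = ([A]2/[A]1)^n. Take logs to solve for n.
rate2/rate1 = 0.248737 / 0.00433 = 57.445
[A]2/[A]1 = 0.818 / 0.212 = 3.8585
n = ln(57.445) / ln(3.8585) = 3.0
Nearest integer order:

3


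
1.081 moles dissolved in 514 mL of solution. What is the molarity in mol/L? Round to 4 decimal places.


Convert volume to liters: V_L = V_mL / 1000.
V_L = 514 / 1000 = 0.514 L
M = n / V_L = 1.081 / 0.514
M = 2.10311284 mol/L, rounded to 4 dp:

2.1031 mol/L


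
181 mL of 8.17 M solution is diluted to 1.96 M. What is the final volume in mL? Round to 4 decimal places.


Dilution: M1*V1 = M2*V2, solve for V2.
V2 = M1*V1 / M2
V2 = 8.17 * 181 / 1.96
V2 = 1478.77 / 1.96
V2 = 754.4744898 mL, rounded to 4 dp:

754.4745 mL


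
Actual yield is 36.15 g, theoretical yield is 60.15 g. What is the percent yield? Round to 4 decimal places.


% yield = 100 * actual / theoretical
% yield = 100 * 36.15 / 60.15
% yield = 60.09975062 %, rounded to 4 dp:

60.0998 %


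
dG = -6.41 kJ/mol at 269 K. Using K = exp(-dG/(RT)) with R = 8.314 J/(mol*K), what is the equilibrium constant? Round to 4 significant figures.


dG is in kJ/mol; multiply by 1000 to match R in J/(mol*K).
RT = 8.314 * 269 = 2236.466 J/mol
exponent = -dG*1000 / (RT) = -(-6.41*1000) / 2236.466 = 2.86612897
K = exp(2.86612897)
K = 17.568877, rounded to 4 significant figures:

17.57


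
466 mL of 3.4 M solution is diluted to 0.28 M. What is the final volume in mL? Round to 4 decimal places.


Dilution: M1*V1 = M2*V2, solve for V2.
V2 = M1*V1 / M2
V2 = 3.4 * 466 / 0.28
V2 = 1584.4 / 0.28
V2 = 5658.57142857 mL, rounded to 4 dp:

5658.5714 mL


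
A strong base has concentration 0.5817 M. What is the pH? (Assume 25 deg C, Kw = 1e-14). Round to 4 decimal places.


A strong base dissociates completely, so [OH-] equals the given concentration.
pOH = -log10([OH-]) = -log10(0.5817) = 0.235301
pH = 14 - pOH = 14 - 0.235301
pH = 13.764699, rounded to 4 dp:

13.7647


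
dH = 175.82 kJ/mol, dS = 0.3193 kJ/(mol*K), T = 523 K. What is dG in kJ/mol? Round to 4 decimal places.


Gibbs: dG = dH - T*dS (consistent units, dS already in kJ/(mol*K)).
T*dS = 523 * 0.3193 = 166.9939
dG = 175.82 - (166.9939)
dG = 8.8261 kJ/mol, rounded to 4 dp:

8.8261 kJ/mol


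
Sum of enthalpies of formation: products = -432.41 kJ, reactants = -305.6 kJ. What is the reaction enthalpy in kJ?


dH_rxn = sum(dH_f products) - sum(dH_f reactants)
dH_rxn = -432.41 - (-305.6)
dH_rxn = -126.81 kJ:

-126.81 kJ


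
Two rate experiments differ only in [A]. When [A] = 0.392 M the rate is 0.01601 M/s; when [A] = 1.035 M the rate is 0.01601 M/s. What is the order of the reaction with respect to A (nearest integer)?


Rate is proportional to [A]^n, so rate2/rate1 = ([A]2/[A]1)^n. Take logs to solve for n.
rate2/rate1 = 0.01601 / 0.01601 = 1.0
[A]2/[A]1 = 1.035 / 0.392 = 2.6403
n = ln(1.0) / ln(2.6403) = 0.0
Nearest integer order:

0


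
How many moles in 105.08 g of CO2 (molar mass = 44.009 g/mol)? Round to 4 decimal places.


n = mass / M
n = 105.08 / 44.009
n = 2.38769343 mol, rounded to 4 dp:

2.3877 mol


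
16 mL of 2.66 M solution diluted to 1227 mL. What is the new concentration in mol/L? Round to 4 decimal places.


Dilution: M1*V1 = M2*V2, solve for M2.
M2 = M1*V1 / V2
M2 = 2.66 * 16 / 1227
M2 = 42.56 / 1227
M2 = 0.03468623 mol/L, rounded to 4 dp:

0.0347 mol/L


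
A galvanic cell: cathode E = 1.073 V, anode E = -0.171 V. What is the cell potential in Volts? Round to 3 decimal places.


Standard cell potential: E_cell = E_cathode - E_anode.
E_cell = 1.073 - (-0.171)
E_cell = 1.244 V, rounded to 3 dp:

1.244 V


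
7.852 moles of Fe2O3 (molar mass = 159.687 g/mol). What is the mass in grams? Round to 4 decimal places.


mass = n * M
mass = 7.852 * 159.687
mass = 1253.862324 g, rounded to 4 dp:

1253.8623 g


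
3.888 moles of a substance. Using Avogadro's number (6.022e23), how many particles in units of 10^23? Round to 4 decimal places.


N = n * NA, then divide by 1e23 for the requested units.
N / 1e23 = n * 6.022
N / 1e23 = 3.888 * 6.022
N / 1e23 = 23.413536, rounded to 4 dp:

23.4135


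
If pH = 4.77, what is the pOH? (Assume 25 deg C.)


At 25 deg C, pH + pOH = 14.
pOH = 14 - pH = 14 - 4.77
pOH = 9.23:

9.23


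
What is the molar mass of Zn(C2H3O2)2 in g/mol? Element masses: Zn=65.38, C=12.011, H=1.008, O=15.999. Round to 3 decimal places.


M = sum(count * atomic_mass) over atoms.
M = 1*65.38 + 4*12.011 + 6*1.008 + 4*15.999
M = 65.38 + 48.044 + 6.048 + 63.996
M = 183.468 g/mol, rounded to 3 dp:

183.468 g/mol


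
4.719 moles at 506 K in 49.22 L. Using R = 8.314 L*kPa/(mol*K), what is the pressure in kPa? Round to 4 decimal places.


PV = nRT, solve for P = nRT / V.
nRT = 4.719 * 8.314 * 506 = 19852.2856
P = 19852.2856 / 49.22
P = 403.33778139 kPa, rounded to 4 dp:

403.3378 kPa


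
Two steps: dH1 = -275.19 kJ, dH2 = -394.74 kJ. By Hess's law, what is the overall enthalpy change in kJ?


Hess's law: enthalpy is a state function, so add the step enthalpies.
dH_total = dH1 + dH2 = -275.19 + (-394.74)
dH_total = -669.93 kJ:

-669.93 kJ


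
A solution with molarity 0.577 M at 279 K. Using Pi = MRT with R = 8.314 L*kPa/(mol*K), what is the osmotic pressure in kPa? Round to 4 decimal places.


Osmotic pressure (van't Hoff): Pi = M*R*T.
RT = 8.314 * 279 = 2319.606
Pi = 0.577 * 2319.606
Pi = 1338.412662 kPa, rounded to 4 dp:

1338.4127 kPa


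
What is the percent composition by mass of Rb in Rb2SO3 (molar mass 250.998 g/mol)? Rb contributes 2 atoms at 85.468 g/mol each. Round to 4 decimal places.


pct = 100 * (n_elem * M_elem) / M_total
mass_contribution = 2 * 85.468 = 170.936 g/mol
pct = 100 * 170.936 / 250.998
pct = 68.10253468 %, rounded to 4 dp:

68.1025 %


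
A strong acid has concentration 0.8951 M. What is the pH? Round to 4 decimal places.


A strong acid dissociates completely, so [H+] equals the given concentration.
pH = -log10([H+]) = -log10(0.8951)
pH = 0.04812844, rounded to 4 dp:

0.0481


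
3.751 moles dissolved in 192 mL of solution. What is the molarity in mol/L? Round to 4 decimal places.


Convert volume to liters: V_L = V_mL / 1000.
V_L = 192 / 1000 = 0.192 L
M = n / V_L = 3.751 / 0.192
M = 19.53645833 mol/L, rounded to 4 dp:

19.5365 mol/L


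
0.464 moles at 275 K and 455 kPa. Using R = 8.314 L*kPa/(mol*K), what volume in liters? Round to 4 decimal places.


PV = nRT, solve for V = nRT / P.
nRT = 0.464 * 8.314 * 275 = 1060.8664
V = 1060.8664 / 455
V = 2.33157451 L, rounded to 4 dp:

2.3316 L


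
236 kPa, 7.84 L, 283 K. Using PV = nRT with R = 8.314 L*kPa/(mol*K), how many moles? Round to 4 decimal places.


PV = nRT, solve for n = PV / (RT).
PV = 236 * 7.84 = 1850.24
RT = 8.314 * 283 = 2352.862
n = 1850.24 / 2352.862
n = 0.78637846 mol, rounded to 4 dp:

0.7864 mol


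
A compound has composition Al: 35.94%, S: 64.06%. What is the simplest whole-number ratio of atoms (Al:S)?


Assume 100 g of compound, divide each mass% by atomic mass to get moles, then normalize by the smallest to get a raw atom ratio.
Moles per 100 g: Al: 35.94/26.982 = 1.332, S: 64.06/32.065 = 1.9978
Raw ratio (divide by min = 1.332): Al: 1.0, S: 1.5
Multiply by 2 to clear fractions: Al: 2.0 ~= 2, S: 3.0 ~= 3
Reduce by GCD to get the simplest whole-number ratio:

2:3


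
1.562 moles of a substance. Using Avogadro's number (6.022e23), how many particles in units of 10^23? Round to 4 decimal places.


N = n * NA, then divide by 1e23 for the requested units.
N / 1e23 = n * 6.022
N / 1e23 = 1.562 * 6.022
N / 1e23 = 9.406364, rounded to 4 dp:

9.4064


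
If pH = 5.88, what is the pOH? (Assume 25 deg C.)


At 25 deg C, pH + pOH = 14.
pOH = 14 - pH = 14 - 5.88
pOH = 8.12:

8.12


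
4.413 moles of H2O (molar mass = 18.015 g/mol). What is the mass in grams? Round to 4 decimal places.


mass = n * M
mass = 4.413 * 18.015
mass = 79.500195 g, rounded to 4 dp:

79.5002 g


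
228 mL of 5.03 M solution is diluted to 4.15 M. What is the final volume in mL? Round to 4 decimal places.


Dilution: M1*V1 = M2*V2, solve for V2.
V2 = M1*V1 / M2
V2 = 5.03 * 228 / 4.15
V2 = 1146.84 / 4.15
V2 = 276.34698795 mL, rounded to 4 dp:

276.3470 mL


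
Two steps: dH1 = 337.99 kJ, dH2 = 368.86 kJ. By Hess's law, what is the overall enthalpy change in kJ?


Hess's law: enthalpy is a state function, so add the step enthalpies.
dH_total = dH1 + dH2 = 337.99 + (368.86)
dH_total = 706.85 kJ:

706.85 kJ


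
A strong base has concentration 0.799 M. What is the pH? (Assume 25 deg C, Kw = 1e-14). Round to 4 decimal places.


A strong base dissociates completely, so [OH-] equals the given concentration.
pOH = -log10([OH-]) = -log10(0.799) = 0.097453
pH = 14 - pOH = 14 - 0.097453
pH = 13.902547, rounded to 4 dp:

13.9025


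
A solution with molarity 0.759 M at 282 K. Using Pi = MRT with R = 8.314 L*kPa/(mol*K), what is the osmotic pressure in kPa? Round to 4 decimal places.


Osmotic pressure (van't Hoff): Pi = M*R*T.
RT = 8.314 * 282 = 2344.548
Pi = 0.759 * 2344.548
Pi = 1779.511932 kPa, rounded to 4 dp:

1779.5119 kPa


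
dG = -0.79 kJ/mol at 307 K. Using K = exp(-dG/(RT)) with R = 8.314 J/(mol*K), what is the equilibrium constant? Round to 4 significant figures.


dG is in kJ/mol; multiply by 1000 to match R in J/(mol*K).
RT = 8.314 * 307 = 2552.398 J/mol
exponent = -dG*1000 / (RT) = -(-0.79*1000) / 2552.398 = 0.30951286
K = exp(0.30951286)
K = 1.3627611, rounded to 4 significant figures:

1.363


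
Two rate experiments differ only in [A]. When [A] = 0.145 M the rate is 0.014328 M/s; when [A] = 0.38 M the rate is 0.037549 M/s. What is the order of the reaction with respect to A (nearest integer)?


Rate is proportional to [A]^n, so rate2/rate1 = ([A]2/[A]1)^n. Take logs to solve for n.
rate2/rate1 = 0.037549 / 0.014328 = 2.6207
[A]2/[A]1 = 0.38 / 0.145 = 2.6207
n = ln(2.6207) / ln(2.6207) = 1.0
Nearest integer order:

1


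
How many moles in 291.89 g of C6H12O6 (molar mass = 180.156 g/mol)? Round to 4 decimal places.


n = mass / M
n = 291.89 / 180.156
n = 1.62020693 mol, rounded to 4 dp:

1.6202 mol


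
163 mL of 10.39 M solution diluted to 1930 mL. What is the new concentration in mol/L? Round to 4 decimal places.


Dilution: M1*V1 = M2*V2, solve for M2.
M2 = M1*V1 / V2
M2 = 10.39 * 163 / 1930
M2 = 1693.57 / 1930
M2 = 0.87749741 mol/L, rounded to 4 dp:

0.8775 mol/L


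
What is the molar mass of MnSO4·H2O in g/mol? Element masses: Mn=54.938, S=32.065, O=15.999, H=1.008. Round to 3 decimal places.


M = sum(count * atomic_mass) over atoms.
M = 1*54.938 + 1*32.065 + 5*15.999 + 2*1.008
M = 54.938 + 32.065 + 79.995 + 2.016
M = 169.014 g/mol, rounded to 3 dp:

169.014 g/mol


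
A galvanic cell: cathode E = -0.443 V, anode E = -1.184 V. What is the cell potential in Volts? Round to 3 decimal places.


Standard cell potential: E_cell = E_cathode - E_anode.
E_cell = -0.443 - (-1.184)
E_cell = 0.741 V, rounded to 3 dp:

0.741 V


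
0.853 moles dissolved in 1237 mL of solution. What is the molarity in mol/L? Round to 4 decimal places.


Convert volume to liters: V_L = V_mL / 1000.
V_L = 1237 / 1000 = 1.237 L
M = n / V_L = 0.853 / 1.237
M = 0.68957154 mol/L, rounded to 4 dp:

0.6896 mol/L


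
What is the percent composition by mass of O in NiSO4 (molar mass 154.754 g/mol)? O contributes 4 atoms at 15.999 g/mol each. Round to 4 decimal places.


pct = 100 * (n_elem * M_elem) / M_total
mass_contribution = 4 * 15.999 = 63.996 g/mol
pct = 100 * 63.996 / 154.754
pct = 41.35337374 %, rounded to 4 dp:

41.3534 %


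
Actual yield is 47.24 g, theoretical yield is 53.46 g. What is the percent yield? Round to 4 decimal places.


% yield = 100 * actual / theoretical
% yield = 100 * 47.24 / 53.46
% yield = 88.36513281 %, rounded to 4 dp:

88.3651 %


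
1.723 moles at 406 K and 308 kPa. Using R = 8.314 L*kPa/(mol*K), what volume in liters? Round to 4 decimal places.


PV = nRT, solve for V = nRT / P.
nRT = 1.723 * 8.314 * 406 = 5815.9589
V = 5815.9589 / 308
V = 18.88298344 L, rounded to 4 dp:

18.8830 L


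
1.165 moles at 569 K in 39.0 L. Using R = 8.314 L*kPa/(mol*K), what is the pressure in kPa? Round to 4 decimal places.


PV = nRT, solve for P = nRT / V.
nRT = 1.165 * 8.314 * 569 = 5511.2259
P = 5511.2259 / 39.0
P = 141.31348462 kPa, rounded to 4 dp:

141.3135 kPa


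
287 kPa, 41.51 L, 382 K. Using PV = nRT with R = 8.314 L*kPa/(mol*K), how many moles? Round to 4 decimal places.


PV = nRT, solve for n = PV / (RT).
PV = 287 * 41.51 = 11913.37
RT = 8.314 * 382 = 3175.948
n = 11913.37 / 3175.948
n = 3.7511225 mol, rounded to 4 dp:

3.7511 mol


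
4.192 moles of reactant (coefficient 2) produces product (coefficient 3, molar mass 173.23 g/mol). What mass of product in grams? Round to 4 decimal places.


Use the coefficient ratio to convert reactant moles to product moles, then multiply by the product's molar mass.
moles_P = moles_R * (coeff_P / coeff_R) = 4.192 * (3/2) = 6.288
mass_P = moles_P * M_P = 6.288 * 173.23
mass_P = 1089.27024 g, rounded to 4 dp:

1089.2702 g


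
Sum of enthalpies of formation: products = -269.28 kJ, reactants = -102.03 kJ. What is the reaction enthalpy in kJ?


dH_rxn = sum(dH_f products) - sum(dH_f reactants)
dH_rxn = -269.28 - (-102.03)
dH_rxn = -167.25 kJ:

-167.25 kJ


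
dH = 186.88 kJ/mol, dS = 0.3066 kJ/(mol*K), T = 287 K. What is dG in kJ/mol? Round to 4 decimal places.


Gibbs: dG = dH - T*dS (consistent units, dS already in kJ/(mol*K)).
T*dS = 287 * 0.3066 = 87.9942
dG = 186.88 - (87.9942)
dG = 98.8858 kJ/mol, rounded to 4 dp:

98.8858 kJ/mol


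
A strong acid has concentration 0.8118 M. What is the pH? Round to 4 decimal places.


A strong acid dissociates completely, so [H+] equals the given concentration.
pH = -log10([H+]) = -log10(0.8118)
pH = 0.09055095, rounded to 4 dp:

0.0906


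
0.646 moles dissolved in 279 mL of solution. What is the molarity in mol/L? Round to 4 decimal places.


Convert volume to liters: V_L = V_mL / 1000.
V_L = 279 / 1000 = 0.279 L
M = n / V_L = 0.646 / 0.279
M = 2.31541219 mol/L, rounded to 4 dp:

2.3154 mol/L


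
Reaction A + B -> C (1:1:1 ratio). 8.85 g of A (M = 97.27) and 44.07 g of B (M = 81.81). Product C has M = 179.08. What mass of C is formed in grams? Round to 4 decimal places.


Find moles of each reactant; the smaller value is the limiting reagent in a 1:1:1 reaction, so moles_C equals moles of the limiter.
n_A = mass_A / M_A = 8.85 / 97.27 = 0.090984 mol
n_B = mass_B / M_B = 44.07 / 81.81 = 0.538687 mol
Limiting reagent: A (smaller), n_limiting = 0.090984 mol
mass_C = n_limiting * M_C = 0.090984 * 179.08
mass_C = 16.29341472 g, rounded to 4 dp:

16.2934 g


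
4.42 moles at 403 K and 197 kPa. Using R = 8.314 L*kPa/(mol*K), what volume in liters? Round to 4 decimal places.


PV = nRT, solve for V = nRT / P.
nRT = 4.42 * 8.314 * 403 = 14809.3956
V = 14809.3956 / 197
V = 75.17459695 L, rounded to 4 dp:

75.1746 L


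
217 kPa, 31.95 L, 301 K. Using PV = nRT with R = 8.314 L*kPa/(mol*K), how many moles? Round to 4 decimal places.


PV = nRT, solve for n = PV / (RT).
PV = 217 * 31.95 = 6933.15
RT = 8.314 * 301 = 2502.514
n = 6933.15 / 2502.514
n = 2.77047401 mol, rounded to 4 dp:

2.7705 mol


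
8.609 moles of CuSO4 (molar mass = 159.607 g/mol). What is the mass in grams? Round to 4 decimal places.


mass = n * M
mass = 8.609 * 159.607
mass = 1374.056663 g, rounded to 4 dp:

1374.0567 g


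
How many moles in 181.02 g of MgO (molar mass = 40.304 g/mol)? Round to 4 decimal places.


n = mass / M
n = 181.02 / 40.304
n = 4.49136562 mol, rounded to 4 dp:

4.4914 mol


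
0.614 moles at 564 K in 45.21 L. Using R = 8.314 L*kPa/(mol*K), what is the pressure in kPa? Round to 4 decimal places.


PV = nRT, solve for P = nRT / V.
nRT = 0.614 * 8.314 * 564 = 2879.1049
P = 2879.1049 / 45.21
P = 63.68292192 kPa, rounded to 4 dp:

63.6829 kPa


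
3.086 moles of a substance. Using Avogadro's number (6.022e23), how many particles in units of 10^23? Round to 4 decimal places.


N = n * NA, then divide by 1e23 for the requested units.
N / 1e23 = n * 6.022
N / 1e23 = 3.086 * 6.022
N / 1e23 = 18.583892, rounded to 4 dp:

18.5839


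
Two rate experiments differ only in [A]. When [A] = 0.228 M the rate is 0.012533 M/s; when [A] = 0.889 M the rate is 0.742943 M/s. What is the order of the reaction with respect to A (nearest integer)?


Rate is proportional to [A]^n, so rate2/rate1 = ([A]2/[A]1)^n. Take logs to solve for n.
rate2/rate1 = 0.742943 / 0.012533 = 59.2789
[A]2/[A]1 = 0.889 / 0.228 = 3.8991
n = ln(59.2789) / ln(3.8991) = 3.0
Nearest integer order:

3


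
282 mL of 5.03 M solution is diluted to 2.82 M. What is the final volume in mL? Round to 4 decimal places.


Dilution: M1*V1 = M2*V2, solve for V2.
V2 = M1*V1 / M2
V2 = 5.03 * 282 / 2.82
V2 = 1418.46 / 2.82
V2 = 503.0 mL, rounded to 4 dp:

503.0000 mL


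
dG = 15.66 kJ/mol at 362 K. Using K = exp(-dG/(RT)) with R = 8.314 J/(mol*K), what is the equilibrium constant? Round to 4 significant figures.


dG is in kJ/mol; multiply by 1000 to match R in J/(mol*K).
RT = 8.314 * 362 = 3009.668 J/mol
exponent = -dG*1000 / (RT) = -(15.66*1000) / 3009.668 = -5.20323172
K = exp(-5.20323172)
K = 0.0054987652, rounded to 4 significant figures:

0.005499


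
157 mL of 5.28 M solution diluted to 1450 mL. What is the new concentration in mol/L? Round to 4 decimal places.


Dilution: M1*V1 = M2*V2, solve for M2.
M2 = M1*V1 / V2
M2 = 5.28 * 157 / 1450
M2 = 828.96 / 1450
M2 = 0.57169655 mol/L, rounded to 4 dp:

0.5717 mol/L


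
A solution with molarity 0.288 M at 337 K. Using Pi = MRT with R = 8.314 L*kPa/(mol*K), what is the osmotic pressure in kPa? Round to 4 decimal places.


Osmotic pressure (van't Hoff): Pi = M*R*T.
RT = 8.314 * 337 = 2801.818
Pi = 0.288 * 2801.818
Pi = 806.923584 kPa, rounded to 4 dp:

806.9236 kPa


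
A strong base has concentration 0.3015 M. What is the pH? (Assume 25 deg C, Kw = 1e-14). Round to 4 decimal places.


A strong base dissociates completely, so [OH-] equals the given concentration.
pOH = -log10([OH-]) = -log10(0.3015) = 0.520713
pH = 14 - pOH = 14 - 0.520713
pH = 13.479287, rounded to 4 dp:

13.4793


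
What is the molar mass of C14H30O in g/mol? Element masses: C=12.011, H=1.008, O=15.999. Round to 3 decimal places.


M = sum(count * atomic_mass) over atoms.
M = 14*12.011 + 30*1.008 + 1*15.999
M = 168.154 + 30.24 + 15.999
M = 214.393 g/mol, rounded to 3 dp:

214.393 g/mol


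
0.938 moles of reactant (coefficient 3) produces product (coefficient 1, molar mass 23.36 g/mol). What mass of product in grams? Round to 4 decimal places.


Use the coefficient ratio to convert reactant moles to product moles, then multiply by the product's molar mass.
moles_P = moles_R * (coeff_P / coeff_R) = 0.938 * (1/3) = 0.312667
mass_P = moles_P * M_P = 0.312667 * 23.36
mass_P = 7.30390112 g, rounded to 4 dp:

7.3039 g


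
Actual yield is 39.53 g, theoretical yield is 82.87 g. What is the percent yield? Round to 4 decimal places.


% yield = 100 * actual / theoretical
% yield = 100 * 39.53 / 82.87
% yield = 47.70121878 %, rounded to 4 dp:

47.7012 %
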